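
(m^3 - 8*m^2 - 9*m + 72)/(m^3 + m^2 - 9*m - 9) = (m - 8)/(m + 1)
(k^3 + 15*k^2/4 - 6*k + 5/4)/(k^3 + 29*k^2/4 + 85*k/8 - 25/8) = 2*(k - 1)/(2*k + 5)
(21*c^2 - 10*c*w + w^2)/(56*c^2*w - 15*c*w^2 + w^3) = (-3*c + w)/(w*(-8*c + w))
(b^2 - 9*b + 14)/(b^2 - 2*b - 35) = (b - 2)/(b + 5)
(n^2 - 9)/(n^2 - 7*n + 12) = (n + 3)/(n - 4)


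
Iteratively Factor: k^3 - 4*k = (k + 2)*(k^2 - 2*k) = (k - 2)*(k + 2)*(k)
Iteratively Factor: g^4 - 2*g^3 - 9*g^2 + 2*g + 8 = (g + 2)*(g^3 - 4*g^2 - g + 4) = (g - 4)*(g + 2)*(g^2 - 1) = (g - 4)*(g - 1)*(g + 2)*(g + 1)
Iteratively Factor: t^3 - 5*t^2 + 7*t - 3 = (t - 1)*(t^2 - 4*t + 3) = (t - 3)*(t - 1)*(t - 1)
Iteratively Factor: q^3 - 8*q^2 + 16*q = (q - 4)*(q^2 - 4*q) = (q - 4)^2*(q)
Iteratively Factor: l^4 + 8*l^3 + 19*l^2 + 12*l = (l + 1)*(l^3 + 7*l^2 + 12*l) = (l + 1)*(l + 4)*(l^2 + 3*l) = l*(l + 1)*(l + 4)*(l + 3)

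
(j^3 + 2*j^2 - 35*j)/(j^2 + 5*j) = (j^2 + 2*j - 35)/(j + 5)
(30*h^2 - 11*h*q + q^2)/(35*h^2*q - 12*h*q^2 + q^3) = (-6*h + q)/(q*(-7*h + q))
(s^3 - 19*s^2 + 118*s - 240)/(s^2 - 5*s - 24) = (s^2 - 11*s + 30)/(s + 3)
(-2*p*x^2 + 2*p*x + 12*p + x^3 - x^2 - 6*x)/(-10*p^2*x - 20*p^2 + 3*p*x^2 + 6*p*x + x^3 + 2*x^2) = (x - 3)/(5*p + x)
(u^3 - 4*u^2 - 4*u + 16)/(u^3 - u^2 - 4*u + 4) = (u - 4)/(u - 1)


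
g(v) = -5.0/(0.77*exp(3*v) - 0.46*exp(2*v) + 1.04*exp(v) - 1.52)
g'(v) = -5.0*(-2.31*exp(3*v) + 0.92*exp(2*v) - 1.04*exp(v))/(0.77*exp(3*v) - 0.46*exp(2*v) + 1.04*exp(v) - 1.52)^2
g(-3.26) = 3.38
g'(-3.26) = 0.09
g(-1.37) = 3.93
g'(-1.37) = 0.75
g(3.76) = -0.00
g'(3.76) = 0.00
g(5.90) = -0.00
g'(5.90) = 0.00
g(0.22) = -9.07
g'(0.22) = 71.30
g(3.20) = -0.00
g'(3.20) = 0.00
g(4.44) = -0.00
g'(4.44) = 0.00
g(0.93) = -0.47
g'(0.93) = 1.50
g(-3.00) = 3.40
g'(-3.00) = 0.12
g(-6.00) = 3.30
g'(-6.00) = 0.01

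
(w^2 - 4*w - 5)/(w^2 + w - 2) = (w^2 - 4*w - 5)/(w^2 + w - 2)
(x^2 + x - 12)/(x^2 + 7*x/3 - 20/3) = 3*(x - 3)/(3*x - 5)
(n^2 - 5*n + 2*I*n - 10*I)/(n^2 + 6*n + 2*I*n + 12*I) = (n - 5)/(n + 6)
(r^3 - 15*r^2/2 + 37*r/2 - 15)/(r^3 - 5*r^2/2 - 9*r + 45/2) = (r - 2)/(r + 3)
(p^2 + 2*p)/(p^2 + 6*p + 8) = p/(p + 4)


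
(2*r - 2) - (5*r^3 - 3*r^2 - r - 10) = -5*r^3 + 3*r^2 + 3*r + 8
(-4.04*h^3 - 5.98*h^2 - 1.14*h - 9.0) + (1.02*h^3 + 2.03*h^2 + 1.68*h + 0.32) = -3.02*h^3 - 3.95*h^2 + 0.54*h - 8.68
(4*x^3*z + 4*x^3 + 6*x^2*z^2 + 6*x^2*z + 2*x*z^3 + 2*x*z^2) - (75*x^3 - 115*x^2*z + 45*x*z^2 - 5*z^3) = 4*x^3*z - 71*x^3 + 6*x^2*z^2 + 121*x^2*z + 2*x*z^3 - 43*x*z^2 + 5*z^3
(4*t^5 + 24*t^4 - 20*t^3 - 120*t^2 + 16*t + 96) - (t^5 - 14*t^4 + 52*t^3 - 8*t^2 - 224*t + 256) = 3*t^5 + 38*t^4 - 72*t^3 - 112*t^2 + 240*t - 160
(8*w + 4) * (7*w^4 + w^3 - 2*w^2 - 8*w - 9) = 56*w^5 + 36*w^4 - 12*w^3 - 72*w^2 - 104*w - 36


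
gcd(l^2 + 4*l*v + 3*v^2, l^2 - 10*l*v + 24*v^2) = 1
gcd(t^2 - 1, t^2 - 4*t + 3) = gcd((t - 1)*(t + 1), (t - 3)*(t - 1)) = t - 1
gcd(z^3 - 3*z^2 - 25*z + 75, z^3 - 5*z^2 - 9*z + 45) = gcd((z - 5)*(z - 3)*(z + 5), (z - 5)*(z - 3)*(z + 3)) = z^2 - 8*z + 15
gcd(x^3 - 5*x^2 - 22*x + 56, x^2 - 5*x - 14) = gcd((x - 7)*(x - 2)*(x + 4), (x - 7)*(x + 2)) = x - 7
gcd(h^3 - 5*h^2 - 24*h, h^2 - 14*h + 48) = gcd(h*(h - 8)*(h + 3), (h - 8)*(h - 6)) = h - 8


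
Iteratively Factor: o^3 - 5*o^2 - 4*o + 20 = (o - 2)*(o^2 - 3*o - 10) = (o - 2)*(o + 2)*(o - 5)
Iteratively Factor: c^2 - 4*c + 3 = (c - 1)*(c - 3)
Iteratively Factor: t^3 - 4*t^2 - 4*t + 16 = (t - 4)*(t^2 - 4) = (t - 4)*(t - 2)*(t + 2)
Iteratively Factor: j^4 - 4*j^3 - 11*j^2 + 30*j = (j - 2)*(j^3 - 2*j^2 - 15*j) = j*(j - 2)*(j^2 - 2*j - 15) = j*(j - 5)*(j - 2)*(j + 3)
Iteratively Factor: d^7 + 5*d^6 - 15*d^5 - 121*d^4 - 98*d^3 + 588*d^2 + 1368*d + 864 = (d + 2)*(d^6 + 3*d^5 - 21*d^4 - 79*d^3 + 60*d^2 + 468*d + 432) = (d + 2)*(d + 3)*(d^5 - 21*d^3 - 16*d^2 + 108*d + 144) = (d + 2)*(d + 3)^2*(d^4 - 3*d^3 - 12*d^2 + 20*d + 48) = (d - 3)*(d + 2)*(d + 3)^2*(d^3 - 12*d - 16) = (d - 3)*(d + 2)^2*(d + 3)^2*(d^2 - 2*d - 8) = (d - 4)*(d - 3)*(d + 2)^2*(d + 3)^2*(d + 2)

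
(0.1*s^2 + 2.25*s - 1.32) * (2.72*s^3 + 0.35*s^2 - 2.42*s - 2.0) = 0.272*s^5 + 6.155*s^4 - 3.0449*s^3 - 6.107*s^2 - 1.3056*s + 2.64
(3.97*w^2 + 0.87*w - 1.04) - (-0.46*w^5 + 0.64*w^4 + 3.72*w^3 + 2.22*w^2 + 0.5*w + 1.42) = 0.46*w^5 - 0.64*w^4 - 3.72*w^3 + 1.75*w^2 + 0.37*w - 2.46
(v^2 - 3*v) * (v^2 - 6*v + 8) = v^4 - 9*v^3 + 26*v^2 - 24*v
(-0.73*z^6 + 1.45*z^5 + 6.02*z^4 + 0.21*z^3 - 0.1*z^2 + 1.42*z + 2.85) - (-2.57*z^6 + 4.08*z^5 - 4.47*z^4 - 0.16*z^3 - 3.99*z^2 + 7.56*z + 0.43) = 1.84*z^6 - 2.63*z^5 + 10.49*z^4 + 0.37*z^3 + 3.89*z^2 - 6.14*z + 2.42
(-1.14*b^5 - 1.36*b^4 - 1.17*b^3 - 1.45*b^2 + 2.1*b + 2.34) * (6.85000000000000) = -7.809*b^5 - 9.316*b^4 - 8.0145*b^3 - 9.9325*b^2 + 14.385*b + 16.029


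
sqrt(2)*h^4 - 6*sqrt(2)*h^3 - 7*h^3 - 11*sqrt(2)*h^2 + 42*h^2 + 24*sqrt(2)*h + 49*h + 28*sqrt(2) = (h - 7)*(h - 4*sqrt(2))*(h + sqrt(2)/2)*(sqrt(2)*h + sqrt(2))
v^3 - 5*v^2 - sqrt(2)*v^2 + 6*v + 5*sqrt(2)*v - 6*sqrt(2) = (v - 3)*(v - 2)*(v - sqrt(2))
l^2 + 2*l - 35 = (l - 5)*(l + 7)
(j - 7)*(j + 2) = j^2 - 5*j - 14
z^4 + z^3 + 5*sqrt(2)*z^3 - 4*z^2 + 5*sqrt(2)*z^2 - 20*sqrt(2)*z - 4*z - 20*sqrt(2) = (z - 2)*(z + 1)*(z + 2)*(z + 5*sqrt(2))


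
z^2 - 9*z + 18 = (z - 6)*(z - 3)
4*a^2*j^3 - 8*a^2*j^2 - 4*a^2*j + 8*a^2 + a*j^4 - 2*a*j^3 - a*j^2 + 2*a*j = (4*a + j)*(j - 2)*(j - 1)*(a*j + a)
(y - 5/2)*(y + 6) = y^2 + 7*y/2 - 15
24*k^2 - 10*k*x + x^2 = (-6*k + x)*(-4*k + x)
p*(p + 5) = p^2 + 5*p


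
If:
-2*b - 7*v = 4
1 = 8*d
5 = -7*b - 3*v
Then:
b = -23/43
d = 1/8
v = -18/43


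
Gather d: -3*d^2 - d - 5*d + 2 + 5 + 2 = -3*d^2 - 6*d + 9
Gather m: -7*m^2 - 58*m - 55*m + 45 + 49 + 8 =-7*m^2 - 113*m + 102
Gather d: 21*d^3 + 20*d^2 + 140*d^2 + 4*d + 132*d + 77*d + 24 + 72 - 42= 21*d^3 + 160*d^2 + 213*d + 54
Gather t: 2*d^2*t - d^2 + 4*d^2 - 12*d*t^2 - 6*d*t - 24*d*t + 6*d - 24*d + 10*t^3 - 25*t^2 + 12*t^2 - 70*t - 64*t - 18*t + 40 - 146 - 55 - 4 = 3*d^2 - 18*d + 10*t^3 + t^2*(-12*d - 13) + t*(2*d^2 - 30*d - 152) - 165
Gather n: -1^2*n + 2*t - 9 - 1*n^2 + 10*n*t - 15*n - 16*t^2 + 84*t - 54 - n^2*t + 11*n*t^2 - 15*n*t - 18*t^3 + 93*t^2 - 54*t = n^2*(-t - 1) + n*(11*t^2 - 5*t - 16) - 18*t^3 + 77*t^2 + 32*t - 63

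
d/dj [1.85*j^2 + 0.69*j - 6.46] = 3.7*j + 0.69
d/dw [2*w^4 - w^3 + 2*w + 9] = 8*w^3 - 3*w^2 + 2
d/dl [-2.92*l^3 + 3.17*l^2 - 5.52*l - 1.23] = -8.76*l^2 + 6.34*l - 5.52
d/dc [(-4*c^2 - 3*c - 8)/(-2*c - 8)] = 2*(c^2 + 8*c + 1)/(c^2 + 8*c + 16)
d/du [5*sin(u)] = 5*cos(u)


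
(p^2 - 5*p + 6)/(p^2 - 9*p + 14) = (p - 3)/(p - 7)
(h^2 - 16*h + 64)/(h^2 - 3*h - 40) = (h - 8)/(h + 5)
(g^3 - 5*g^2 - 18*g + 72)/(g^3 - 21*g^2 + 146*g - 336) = (g^2 + g - 12)/(g^2 - 15*g + 56)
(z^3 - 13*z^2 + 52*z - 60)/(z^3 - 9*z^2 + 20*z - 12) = (z - 5)/(z - 1)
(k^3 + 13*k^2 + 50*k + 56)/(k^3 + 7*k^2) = 1 + 6/k + 8/k^2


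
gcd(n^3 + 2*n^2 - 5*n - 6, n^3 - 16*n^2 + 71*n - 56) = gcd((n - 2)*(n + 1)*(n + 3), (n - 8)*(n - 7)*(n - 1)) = 1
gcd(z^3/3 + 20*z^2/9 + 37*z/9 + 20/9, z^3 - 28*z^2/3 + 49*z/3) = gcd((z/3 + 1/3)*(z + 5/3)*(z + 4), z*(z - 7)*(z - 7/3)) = 1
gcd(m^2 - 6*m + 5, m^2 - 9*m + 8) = m - 1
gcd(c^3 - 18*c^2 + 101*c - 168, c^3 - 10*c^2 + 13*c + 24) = c^2 - 11*c + 24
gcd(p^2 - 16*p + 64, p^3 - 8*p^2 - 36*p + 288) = p - 8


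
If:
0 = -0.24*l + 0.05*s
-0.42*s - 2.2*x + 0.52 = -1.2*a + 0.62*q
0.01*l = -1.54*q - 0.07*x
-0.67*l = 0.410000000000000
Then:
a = 1.80984848484848*x - 1.45933998836984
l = -0.61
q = 0.00397363830199651 - 0.0454545454545455*x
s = -2.94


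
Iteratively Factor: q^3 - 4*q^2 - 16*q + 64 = (q - 4)*(q^2 - 16) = (q - 4)*(q + 4)*(q - 4)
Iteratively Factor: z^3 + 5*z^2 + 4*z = (z)*(z^2 + 5*z + 4) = z*(z + 1)*(z + 4)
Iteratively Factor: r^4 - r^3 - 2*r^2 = (r - 2)*(r^3 + r^2) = r*(r - 2)*(r^2 + r) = r^2*(r - 2)*(r + 1)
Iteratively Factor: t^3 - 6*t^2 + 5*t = (t - 5)*(t^2 - t) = t*(t - 5)*(t - 1)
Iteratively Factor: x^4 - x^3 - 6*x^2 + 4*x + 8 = (x + 2)*(x^3 - 3*x^2 + 4) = (x - 2)*(x + 2)*(x^2 - x - 2) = (x - 2)^2*(x + 2)*(x + 1)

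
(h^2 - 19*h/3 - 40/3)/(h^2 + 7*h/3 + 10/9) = 3*(h - 8)/(3*h + 2)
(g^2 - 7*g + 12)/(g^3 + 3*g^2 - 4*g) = (g^2 - 7*g + 12)/(g*(g^2 + 3*g - 4))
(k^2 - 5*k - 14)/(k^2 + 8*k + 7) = (k^2 - 5*k - 14)/(k^2 + 8*k + 7)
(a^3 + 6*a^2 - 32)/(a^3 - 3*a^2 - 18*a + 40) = (a + 4)/(a - 5)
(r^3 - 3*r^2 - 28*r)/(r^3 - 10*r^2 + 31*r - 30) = r*(r^2 - 3*r - 28)/(r^3 - 10*r^2 + 31*r - 30)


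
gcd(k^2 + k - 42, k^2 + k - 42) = k^2 + k - 42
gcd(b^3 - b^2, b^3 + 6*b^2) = b^2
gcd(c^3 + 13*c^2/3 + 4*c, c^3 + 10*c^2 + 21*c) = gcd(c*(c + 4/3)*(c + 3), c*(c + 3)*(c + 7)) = c^2 + 3*c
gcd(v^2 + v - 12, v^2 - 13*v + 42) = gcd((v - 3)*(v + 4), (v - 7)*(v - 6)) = 1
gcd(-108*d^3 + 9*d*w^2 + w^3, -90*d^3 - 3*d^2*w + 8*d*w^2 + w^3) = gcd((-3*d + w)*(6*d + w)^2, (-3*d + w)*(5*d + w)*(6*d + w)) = -18*d^2 + 3*d*w + w^2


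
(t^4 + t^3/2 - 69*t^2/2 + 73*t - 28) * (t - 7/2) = t^5 - 3*t^4 - 145*t^3/4 + 775*t^2/4 - 567*t/2 + 98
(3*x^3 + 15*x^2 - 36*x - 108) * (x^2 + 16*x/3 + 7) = 3*x^5 + 31*x^4 + 65*x^3 - 195*x^2 - 828*x - 756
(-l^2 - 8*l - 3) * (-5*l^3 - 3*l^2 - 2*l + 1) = 5*l^5 + 43*l^4 + 41*l^3 + 24*l^2 - 2*l - 3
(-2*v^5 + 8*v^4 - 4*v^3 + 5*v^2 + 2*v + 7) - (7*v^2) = -2*v^5 + 8*v^4 - 4*v^3 - 2*v^2 + 2*v + 7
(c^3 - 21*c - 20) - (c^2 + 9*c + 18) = c^3 - c^2 - 30*c - 38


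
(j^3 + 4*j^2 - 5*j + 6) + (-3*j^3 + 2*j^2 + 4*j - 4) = -2*j^3 + 6*j^2 - j + 2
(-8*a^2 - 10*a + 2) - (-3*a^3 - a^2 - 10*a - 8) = 3*a^3 - 7*a^2 + 10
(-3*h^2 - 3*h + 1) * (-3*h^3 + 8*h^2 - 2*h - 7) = 9*h^5 - 15*h^4 - 21*h^3 + 35*h^2 + 19*h - 7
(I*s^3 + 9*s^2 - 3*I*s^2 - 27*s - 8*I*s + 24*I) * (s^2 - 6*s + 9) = I*s^5 + 9*s^4 - 9*I*s^4 - 81*s^3 + 19*I*s^3 + 243*s^2 + 45*I*s^2 - 243*s - 216*I*s + 216*I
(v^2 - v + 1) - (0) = v^2 - v + 1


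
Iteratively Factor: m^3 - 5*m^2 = (m)*(m^2 - 5*m) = m*(m - 5)*(m)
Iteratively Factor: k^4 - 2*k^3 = (k - 2)*(k^3) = k*(k - 2)*(k^2) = k^2*(k - 2)*(k)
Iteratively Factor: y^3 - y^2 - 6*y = (y)*(y^2 - y - 6) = y*(y - 3)*(y + 2)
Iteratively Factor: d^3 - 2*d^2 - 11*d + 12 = (d + 3)*(d^2 - 5*d + 4) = (d - 4)*(d + 3)*(d - 1)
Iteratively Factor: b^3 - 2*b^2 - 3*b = (b - 3)*(b^2 + b) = (b - 3)*(b + 1)*(b)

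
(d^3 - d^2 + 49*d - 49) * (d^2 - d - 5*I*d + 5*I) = d^5 - 2*d^4 - 5*I*d^4 + 50*d^3 + 10*I*d^3 - 98*d^2 - 250*I*d^2 + 49*d + 490*I*d - 245*I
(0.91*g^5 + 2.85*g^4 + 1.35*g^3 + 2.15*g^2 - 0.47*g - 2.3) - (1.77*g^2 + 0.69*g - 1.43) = 0.91*g^5 + 2.85*g^4 + 1.35*g^3 + 0.38*g^2 - 1.16*g - 0.87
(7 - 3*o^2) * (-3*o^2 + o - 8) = 9*o^4 - 3*o^3 + 3*o^2 + 7*o - 56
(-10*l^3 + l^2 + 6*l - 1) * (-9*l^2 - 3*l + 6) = 90*l^5 + 21*l^4 - 117*l^3 - 3*l^2 + 39*l - 6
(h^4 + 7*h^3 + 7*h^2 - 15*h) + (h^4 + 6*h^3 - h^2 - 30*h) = 2*h^4 + 13*h^3 + 6*h^2 - 45*h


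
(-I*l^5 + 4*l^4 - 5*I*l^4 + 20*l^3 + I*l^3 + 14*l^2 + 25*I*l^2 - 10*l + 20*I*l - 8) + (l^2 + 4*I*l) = -I*l^5 + 4*l^4 - 5*I*l^4 + 20*l^3 + I*l^3 + 15*l^2 + 25*I*l^2 - 10*l + 24*I*l - 8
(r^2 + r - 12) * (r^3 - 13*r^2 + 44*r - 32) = r^5 - 12*r^4 + 19*r^3 + 168*r^2 - 560*r + 384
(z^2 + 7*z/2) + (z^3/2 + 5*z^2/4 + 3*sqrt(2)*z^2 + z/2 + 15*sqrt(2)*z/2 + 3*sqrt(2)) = z^3/2 + 9*z^2/4 + 3*sqrt(2)*z^2 + 4*z + 15*sqrt(2)*z/2 + 3*sqrt(2)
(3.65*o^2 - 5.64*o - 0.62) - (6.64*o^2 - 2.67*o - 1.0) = -2.99*o^2 - 2.97*o + 0.38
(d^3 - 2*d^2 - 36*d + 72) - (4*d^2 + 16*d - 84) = d^3 - 6*d^2 - 52*d + 156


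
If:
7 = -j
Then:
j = -7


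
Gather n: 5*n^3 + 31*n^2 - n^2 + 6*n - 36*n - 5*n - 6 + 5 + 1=5*n^3 + 30*n^2 - 35*n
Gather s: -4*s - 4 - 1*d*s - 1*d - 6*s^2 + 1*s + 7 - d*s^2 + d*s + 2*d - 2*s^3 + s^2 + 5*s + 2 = d - 2*s^3 + s^2*(-d - 5) + 2*s + 5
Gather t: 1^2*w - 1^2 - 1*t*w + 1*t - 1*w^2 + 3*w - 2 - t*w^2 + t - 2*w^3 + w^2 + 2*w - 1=t*(-w^2 - w + 2) - 2*w^3 + 6*w - 4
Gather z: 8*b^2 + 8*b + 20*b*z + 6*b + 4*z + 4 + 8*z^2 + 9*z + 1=8*b^2 + 14*b + 8*z^2 + z*(20*b + 13) + 5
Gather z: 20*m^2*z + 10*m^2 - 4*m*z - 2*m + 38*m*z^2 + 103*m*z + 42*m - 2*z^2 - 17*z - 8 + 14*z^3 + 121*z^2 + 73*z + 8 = 10*m^2 + 40*m + 14*z^3 + z^2*(38*m + 119) + z*(20*m^2 + 99*m + 56)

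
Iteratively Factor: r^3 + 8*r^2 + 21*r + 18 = (r + 3)*(r^2 + 5*r + 6) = (r + 3)^2*(r + 2)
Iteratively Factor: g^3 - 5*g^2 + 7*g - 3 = (g - 3)*(g^2 - 2*g + 1) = (g - 3)*(g - 1)*(g - 1)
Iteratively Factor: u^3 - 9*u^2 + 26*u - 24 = (u - 2)*(u^2 - 7*u + 12) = (u - 3)*(u - 2)*(u - 4)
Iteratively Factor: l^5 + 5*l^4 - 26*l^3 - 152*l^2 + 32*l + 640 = (l - 2)*(l^4 + 7*l^3 - 12*l^2 - 176*l - 320) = (l - 2)*(l + 4)*(l^3 + 3*l^2 - 24*l - 80) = (l - 5)*(l - 2)*(l + 4)*(l^2 + 8*l + 16) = (l - 5)*(l - 2)*(l + 4)^2*(l + 4)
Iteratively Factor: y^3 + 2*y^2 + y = (y)*(y^2 + 2*y + 1) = y*(y + 1)*(y + 1)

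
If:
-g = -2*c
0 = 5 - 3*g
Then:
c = 5/6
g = 5/3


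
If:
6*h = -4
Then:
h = -2/3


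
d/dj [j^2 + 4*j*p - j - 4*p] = 2*j + 4*p - 1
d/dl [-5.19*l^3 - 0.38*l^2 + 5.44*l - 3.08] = -15.57*l^2 - 0.76*l + 5.44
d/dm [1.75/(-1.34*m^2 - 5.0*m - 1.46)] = (4.69*m + 8.75)/(1.34*m^2 + 5.0*m + 1.46)^2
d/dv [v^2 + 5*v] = 2*v + 5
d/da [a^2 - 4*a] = 2*a - 4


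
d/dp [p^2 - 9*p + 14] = 2*p - 9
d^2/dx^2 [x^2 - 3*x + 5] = 2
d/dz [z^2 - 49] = 2*z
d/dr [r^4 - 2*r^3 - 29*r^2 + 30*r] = 4*r^3 - 6*r^2 - 58*r + 30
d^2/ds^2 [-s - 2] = 0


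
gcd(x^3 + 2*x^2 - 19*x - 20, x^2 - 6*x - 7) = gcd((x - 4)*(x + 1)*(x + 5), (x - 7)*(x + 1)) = x + 1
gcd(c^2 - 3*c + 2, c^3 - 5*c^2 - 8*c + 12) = c - 1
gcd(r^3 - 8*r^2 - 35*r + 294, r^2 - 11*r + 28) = r - 7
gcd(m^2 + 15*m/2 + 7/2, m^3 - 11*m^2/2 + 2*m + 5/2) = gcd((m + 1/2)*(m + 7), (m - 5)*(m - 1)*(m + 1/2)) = m + 1/2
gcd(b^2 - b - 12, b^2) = 1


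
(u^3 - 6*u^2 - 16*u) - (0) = u^3 - 6*u^2 - 16*u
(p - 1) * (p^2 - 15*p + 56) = p^3 - 16*p^2 + 71*p - 56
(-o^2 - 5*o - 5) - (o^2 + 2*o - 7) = -2*o^2 - 7*o + 2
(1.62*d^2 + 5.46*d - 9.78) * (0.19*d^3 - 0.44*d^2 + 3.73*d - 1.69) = 0.3078*d^5 + 0.3246*d^4 + 1.782*d^3 + 21.9312*d^2 - 45.7068*d + 16.5282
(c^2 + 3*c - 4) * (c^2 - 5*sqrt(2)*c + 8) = c^4 - 5*sqrt(2)*c^3 + 3*c^3 - 15*sqrt(2)*c^2 + 4*c^2 + 24*c + 20*sqrt(2)*c - 32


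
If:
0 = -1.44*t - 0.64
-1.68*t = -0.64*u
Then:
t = -0.44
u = -1.17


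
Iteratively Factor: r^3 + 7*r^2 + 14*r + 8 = (r + 4)*(r^2 + 3*r + 2) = (r + 1)*(r + 4)*(r + 2)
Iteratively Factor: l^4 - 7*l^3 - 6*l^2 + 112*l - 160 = (l - 2)*(l^3 - 5*l^2 - 16*l + 80) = (l - 5)*(l - 2)*(l^2 - 16) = (l - 5)*(l - 4)*(l - 2)*(l + 4)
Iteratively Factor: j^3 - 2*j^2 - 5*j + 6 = (j - 3)*(j^2 + j - 2) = (j - 3)*(j + 2)*(j - 1)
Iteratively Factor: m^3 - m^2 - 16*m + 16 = (m + 4)*(m^2 - 5*m + 4) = (m - 4)*(m + 4)*(m - 1)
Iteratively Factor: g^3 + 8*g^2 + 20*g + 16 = (g + 4)*(g^2 + 4*g + 4) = (g + 2)*(g + 4)*(g + 2)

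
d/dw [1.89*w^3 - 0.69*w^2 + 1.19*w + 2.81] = 5.67*w^2 - 1.38*w + 1.19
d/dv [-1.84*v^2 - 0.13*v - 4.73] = -3.68*v - 0.13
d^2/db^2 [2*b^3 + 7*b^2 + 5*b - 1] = 12*b + 14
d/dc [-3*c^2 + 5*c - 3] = 5 - 6*c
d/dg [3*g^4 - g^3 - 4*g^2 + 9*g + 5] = 12*g^3 - 3*g^2 - 8*g + 9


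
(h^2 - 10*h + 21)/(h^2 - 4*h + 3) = (h - 7)/(h - 1)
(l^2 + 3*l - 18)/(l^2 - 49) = (l^2 + 3*l - 18)/(l^2 - 49)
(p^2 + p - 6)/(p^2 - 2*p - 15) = (p - 2)/(p - 5)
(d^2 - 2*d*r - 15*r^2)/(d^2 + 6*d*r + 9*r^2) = (d - 5*r)/(d + 3*r)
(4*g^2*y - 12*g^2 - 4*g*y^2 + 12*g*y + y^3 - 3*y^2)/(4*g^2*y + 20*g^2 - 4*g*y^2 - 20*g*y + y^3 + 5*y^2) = (y - 3)/(y + 5)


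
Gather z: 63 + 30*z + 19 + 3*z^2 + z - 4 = 3*z^2 + 31*z + 78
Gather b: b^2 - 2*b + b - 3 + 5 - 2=b^2 - b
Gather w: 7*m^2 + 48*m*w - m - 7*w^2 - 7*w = 7*m^2 - m - 7*w^2 + w*(48*m - 7)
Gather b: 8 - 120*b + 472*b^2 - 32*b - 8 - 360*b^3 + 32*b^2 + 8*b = -360*b^3 + 504*b^2 - 144*b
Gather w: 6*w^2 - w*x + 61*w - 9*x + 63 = 6*w^2 + w*(61 - x) - 9*x + 63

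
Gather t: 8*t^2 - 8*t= 8*t^2 - 8*t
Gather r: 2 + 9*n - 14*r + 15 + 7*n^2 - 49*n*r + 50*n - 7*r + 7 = 7*n^2 + 59*n + r*(-49*n - 21) + 24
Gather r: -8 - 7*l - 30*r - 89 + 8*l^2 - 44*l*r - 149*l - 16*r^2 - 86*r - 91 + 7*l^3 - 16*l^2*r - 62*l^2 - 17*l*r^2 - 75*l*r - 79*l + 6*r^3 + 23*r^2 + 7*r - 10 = 7*l^3 - 54*l^2 - 235*l + 6*r^3 + r^2*(7 - 17*l) + r*(-16*l^2 - 119*l - 109) - 198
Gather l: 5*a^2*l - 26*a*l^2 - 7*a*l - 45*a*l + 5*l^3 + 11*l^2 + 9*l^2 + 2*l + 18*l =5*l^3 + l^2*(20 - 26*a) + l*(5*a^2 - 52*a + 20)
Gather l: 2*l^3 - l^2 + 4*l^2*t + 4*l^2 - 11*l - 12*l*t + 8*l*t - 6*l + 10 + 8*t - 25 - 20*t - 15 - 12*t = 2*l^3 + l^2*(4*t + 3) + l*(-4*t - 17) - 24*t - 30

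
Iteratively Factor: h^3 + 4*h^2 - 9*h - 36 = (h - 3)*(h^2 + 7*h + 12) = (h - 3)*(h + 4)*(h + 3)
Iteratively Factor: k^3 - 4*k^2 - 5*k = (k - 5)*(k^2 + k) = (k - 5)*(k + 1)*(k)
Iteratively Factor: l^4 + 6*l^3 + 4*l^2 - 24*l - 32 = (l + 4)*(l^3 + 2*l^2 - 4*l - 8) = (l - 2)*(l + 4)*(l^2 + 4*l + 4) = (l - 2)*(l + 2)*(l + 4)*(l + 2)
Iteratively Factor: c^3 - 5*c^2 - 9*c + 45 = (c - 3)*(c^2 - 2*c - 15) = (c - 5)*(c - 3)*(c + 3)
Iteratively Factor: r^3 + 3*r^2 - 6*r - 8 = (r + 4)*(r^2 - r - 2) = (r + 1)*(r + 4)*(r - 2)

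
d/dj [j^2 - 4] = 2*j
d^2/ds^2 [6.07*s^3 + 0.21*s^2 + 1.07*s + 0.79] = 36.42*s + 0.42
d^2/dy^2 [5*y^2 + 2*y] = 10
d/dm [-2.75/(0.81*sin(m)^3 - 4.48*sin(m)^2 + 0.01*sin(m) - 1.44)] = (6.6825*sin(m)^2 - 24.64*sin(m) + 0.0275)*cos(m)/(0.81*sin(m)^3 - 4.48*sin(m)^2 + 0.01*sin(m) - 1.44)^2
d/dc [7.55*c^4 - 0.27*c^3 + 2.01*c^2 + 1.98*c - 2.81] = 30.2*c^3 - 0.81*c^2 + 4.02*c + 1.98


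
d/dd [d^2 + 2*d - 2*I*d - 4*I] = 2*d + 2 - 2*I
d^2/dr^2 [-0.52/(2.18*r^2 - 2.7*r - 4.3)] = (-4.942496*r^2 + 6.12144*r + 0.52*(4.36*r - 2.7)*(8.72*r - 5.4) + 9.74896)/(-2.18*r^2 + 2.7*r + 4.3)^3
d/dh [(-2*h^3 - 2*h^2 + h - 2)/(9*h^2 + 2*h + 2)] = (-18*h^4 - 8*h^3 - 25*h^2 + 28*h + 6)/(81*h^4 + 36*h^3 + 40*h^2 + 8*h + 4)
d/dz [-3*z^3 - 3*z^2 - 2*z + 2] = -9*z^2 - 6*z - 2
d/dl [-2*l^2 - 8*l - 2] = -4*l - 8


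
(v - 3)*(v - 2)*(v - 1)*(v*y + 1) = v^4*y - 6*v^3*y + v^3 + 11*v^2*y - 6*v^2 - 6*v*y + 11*v - 6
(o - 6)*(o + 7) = o^2 + o - 42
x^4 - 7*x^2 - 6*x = x*(x - 3)*(x + 1)*(x + 2)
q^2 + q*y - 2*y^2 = (q - y)*(q + 2*y)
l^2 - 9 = (l - 3)*(l + 3)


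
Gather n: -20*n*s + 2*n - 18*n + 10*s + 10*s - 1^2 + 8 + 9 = n*(-20*s - 16) + 20*s + 16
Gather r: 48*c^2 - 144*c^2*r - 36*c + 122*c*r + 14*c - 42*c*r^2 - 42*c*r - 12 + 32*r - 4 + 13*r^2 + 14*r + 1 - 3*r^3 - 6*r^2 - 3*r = 48*c^2 - 22*c - 3*r^3 + r^2*(7 - 42*c) + r*(-144*c^2 + 80*c + 43) - 15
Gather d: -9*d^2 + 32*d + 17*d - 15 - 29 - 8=-9*d^2 + 49*d - 52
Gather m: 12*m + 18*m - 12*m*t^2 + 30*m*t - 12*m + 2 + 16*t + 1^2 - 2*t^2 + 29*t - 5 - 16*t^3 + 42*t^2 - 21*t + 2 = m*(-12*t^2 + 30*t + 18) - 16*t^3 + 40*t^2 + 24*t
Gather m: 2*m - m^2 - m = -m^2 + m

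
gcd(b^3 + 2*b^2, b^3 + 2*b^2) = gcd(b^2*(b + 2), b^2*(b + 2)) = b^3 + 2*b^2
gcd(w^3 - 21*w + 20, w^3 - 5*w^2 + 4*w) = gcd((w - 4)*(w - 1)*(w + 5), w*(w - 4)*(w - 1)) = w^2 - 5*w + 4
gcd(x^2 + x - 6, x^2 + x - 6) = x^2 + x - 6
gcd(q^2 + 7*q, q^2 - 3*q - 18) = 1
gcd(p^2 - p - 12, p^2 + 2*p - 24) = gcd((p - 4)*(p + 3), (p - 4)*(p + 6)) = p - 4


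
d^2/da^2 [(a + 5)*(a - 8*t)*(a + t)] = 6*a - 14*t + 10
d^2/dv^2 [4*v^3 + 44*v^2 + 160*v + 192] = 24*v + 88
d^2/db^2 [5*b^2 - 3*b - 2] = 10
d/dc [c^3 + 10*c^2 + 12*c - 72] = 3*c^2 + 20*c + 12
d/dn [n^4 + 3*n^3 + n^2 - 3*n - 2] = 4*n^3 + 9*n^2 + 2*n - 3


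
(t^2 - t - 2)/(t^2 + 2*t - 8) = (t + 1)/(t + 4)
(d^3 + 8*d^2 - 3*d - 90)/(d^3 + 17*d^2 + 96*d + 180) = (d - 3)/(d + 6)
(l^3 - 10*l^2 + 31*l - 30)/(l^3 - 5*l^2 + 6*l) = (l - 5)/l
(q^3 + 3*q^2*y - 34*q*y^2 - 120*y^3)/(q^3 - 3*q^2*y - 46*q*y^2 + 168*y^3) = (-q^2 - 9*q*y - 20*y^2)/(-q^2 - 3*q*y + 28*y^2)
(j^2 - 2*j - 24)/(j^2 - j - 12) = (-j^2 + 2*j + 24)/(-j^2 + j + 12)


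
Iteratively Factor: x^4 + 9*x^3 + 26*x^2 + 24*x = (x + 2)*(x^3 + 7*x^2 + 12*x) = (x + 2)*(x + 4)*(x^2 + 3*x) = x*(x + 2)*(x + 4)*(x + 3)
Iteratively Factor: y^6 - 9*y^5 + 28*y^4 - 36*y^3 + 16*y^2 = (y)*(y^5 - 9*y^4 + 28*y^3 - 36*y^2 + 16*y) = y^2*(y^4 - 9*y^3 + 28*y^2 - 36*y + 16) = y^2*(y - 2)*(y^3 - 7*y^2 + 14*y - 8) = y^2*(y - 4)*(y - 2)*(y^2 - 3*y + 2) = y^2*(y - 4)*(y - 2)^2*(y - 1)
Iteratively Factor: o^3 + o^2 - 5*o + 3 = (o - 1)*(o^2 + 2*o - 3) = (o - 1)^2*(o + 3)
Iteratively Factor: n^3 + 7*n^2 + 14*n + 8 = (n + 1)*(n^2 + 6*n + 8) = (n + 1)*(n + 2)*(n + 4)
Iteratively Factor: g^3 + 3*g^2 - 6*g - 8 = (g - 2)*(g^2 + 5*g + 4) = (g - 2)*(g + 4)*(g + 1)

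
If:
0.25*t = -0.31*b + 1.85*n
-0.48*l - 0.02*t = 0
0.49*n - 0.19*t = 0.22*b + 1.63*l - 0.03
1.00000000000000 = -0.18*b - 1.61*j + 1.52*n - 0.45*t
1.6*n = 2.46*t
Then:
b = 0.21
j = -0.62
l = -0.00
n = 0.04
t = 0.02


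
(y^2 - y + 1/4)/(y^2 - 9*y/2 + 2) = (y - 1/2)/(y - 4)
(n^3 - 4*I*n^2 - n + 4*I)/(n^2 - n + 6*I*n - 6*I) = (n^2 + n*(1 - 4*I) - 4*I)/(n + 6*I)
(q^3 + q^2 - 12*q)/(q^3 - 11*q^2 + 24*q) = (q + 4)/(q - 8)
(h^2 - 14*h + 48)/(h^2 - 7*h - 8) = (h - 6)/(h + 1)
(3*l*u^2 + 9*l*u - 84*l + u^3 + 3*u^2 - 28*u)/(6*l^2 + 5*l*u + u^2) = (u^2 + 3*u - 28)/(2*l + u)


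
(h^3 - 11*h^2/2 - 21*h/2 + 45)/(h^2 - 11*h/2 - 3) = (2*h^2 + h - 15)/(2*h + 1)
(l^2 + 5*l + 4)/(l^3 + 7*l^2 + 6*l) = (l + 4)/(l*(l + 6))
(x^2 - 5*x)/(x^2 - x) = (x - 5)/(x - 1)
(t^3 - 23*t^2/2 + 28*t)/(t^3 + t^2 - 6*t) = (t^2 - 23*t/2 + 28)/(t^2 + t - 6)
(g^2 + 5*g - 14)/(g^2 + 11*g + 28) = (g - 2)/(g + 4)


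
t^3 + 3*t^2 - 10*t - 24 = (t - 3)*(t + 2)*(t + 4)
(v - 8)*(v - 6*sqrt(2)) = v^2 - 6*sqrt(2)*v - 8*v + 48*sqrt(2)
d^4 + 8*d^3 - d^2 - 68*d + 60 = (d - 2)*(d - 1)*(d + 5)*(d + 6)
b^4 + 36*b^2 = b^2*(b - 6*I)*(b + 6*I)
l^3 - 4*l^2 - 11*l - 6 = (l - 6)*(l + 1)^2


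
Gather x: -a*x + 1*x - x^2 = -x^2 + x*(1 - a)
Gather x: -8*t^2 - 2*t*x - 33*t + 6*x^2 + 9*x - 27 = -8*t^2 - 33*t + 6*x^2 + x*(9 - 2*t) - 27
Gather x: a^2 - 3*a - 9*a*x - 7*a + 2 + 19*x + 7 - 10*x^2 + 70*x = a^2 - 10*a - 10*x^2 + x*(89 - 9*a) + 9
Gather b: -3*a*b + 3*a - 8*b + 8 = 3*a + b*(-3*a - 8) + 8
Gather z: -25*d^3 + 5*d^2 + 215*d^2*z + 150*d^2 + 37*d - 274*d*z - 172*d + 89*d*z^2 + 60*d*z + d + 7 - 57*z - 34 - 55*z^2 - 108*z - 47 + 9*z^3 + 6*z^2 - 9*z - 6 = -25*d^3 + 155*d^2 - 134*d + 9*z^3 + z^2*(89*d - 49) + z*(215*d^2 - 214*d - 174) - 80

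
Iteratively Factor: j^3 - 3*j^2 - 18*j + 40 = (j - 5)*(j^2 + 2*j - 8) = (j - 5)*(j - 2)*(j + 4)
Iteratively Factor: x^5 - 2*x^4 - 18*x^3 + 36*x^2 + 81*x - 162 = (x - 3)*(x^4 + x^3 - 15*x^2 - 9*x + 54) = (x - 3)^2*(x^3 + 4*x^2 - 3*x - 18) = (x - 3)^2*(x + 3)*(x^2 + x - 6) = (x - 3)^2*(x + 3)^2*(x - 2)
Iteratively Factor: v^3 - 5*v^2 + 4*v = (v - 1)*(v^2 - 4*v) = (v - 4)*(v - 1)*(v)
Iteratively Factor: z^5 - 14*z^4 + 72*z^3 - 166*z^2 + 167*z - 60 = (z - 3)*(z^4 - 11*z^3 + 39*z^2 - 49*z + 20) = (z - 5)*(z - 3)*(z^3 - 6*z^2 + 9*z - 4) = (z - 5)*(z - 3)*(z - 1)*(z^2 - 5*z + 4) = (z - 5)*(z - 4)*(z - 3)*(z - 1)*(z - 1)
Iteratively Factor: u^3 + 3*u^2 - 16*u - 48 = (u - 4)*(u^2 + 7*u + 12) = (u - 4)*(u + 3)*(u + 4)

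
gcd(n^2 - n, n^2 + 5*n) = n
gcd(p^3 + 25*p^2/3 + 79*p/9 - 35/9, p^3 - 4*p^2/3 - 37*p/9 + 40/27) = p^2 + 4*p/3 - 5/9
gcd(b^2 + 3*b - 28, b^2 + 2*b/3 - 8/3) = 1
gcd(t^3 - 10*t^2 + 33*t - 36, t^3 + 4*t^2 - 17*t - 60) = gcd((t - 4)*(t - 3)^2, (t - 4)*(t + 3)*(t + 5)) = t - 4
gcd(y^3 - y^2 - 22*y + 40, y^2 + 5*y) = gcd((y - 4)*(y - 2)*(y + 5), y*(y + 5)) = y + 5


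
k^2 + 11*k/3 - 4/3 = (k - 1/3)*(k + 4)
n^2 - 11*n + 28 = (n - 7)*(n - 4)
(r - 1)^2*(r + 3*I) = r^3 - 2*r^2 + 3*I*r^2 + r - 6*I*r + 3*I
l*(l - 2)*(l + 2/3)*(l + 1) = l^4 - l^3/3 - 8*l^2/3 - 4*l/3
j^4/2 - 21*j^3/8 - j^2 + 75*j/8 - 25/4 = (j/2 + 1)*(j - 5)*(j - 5/4)*(j - 1)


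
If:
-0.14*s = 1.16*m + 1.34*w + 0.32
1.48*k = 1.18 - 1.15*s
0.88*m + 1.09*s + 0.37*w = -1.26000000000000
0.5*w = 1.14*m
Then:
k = 1.65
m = -0.04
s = -1.09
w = -0.09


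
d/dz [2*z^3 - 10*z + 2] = 6*z^2 - 10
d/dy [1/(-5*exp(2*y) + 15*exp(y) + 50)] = (2*exp(y) - 3)*exp(y)/(5*(-exp(2*y) + 3*exp(y) + 10)^2)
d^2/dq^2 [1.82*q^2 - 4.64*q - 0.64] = 3.64000000000000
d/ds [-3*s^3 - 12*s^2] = 3*s*(-3*s - 8)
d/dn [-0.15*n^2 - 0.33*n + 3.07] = -0.3*n - 0.33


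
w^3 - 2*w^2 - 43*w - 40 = (w - 8)*(w + 1)*(w + 5)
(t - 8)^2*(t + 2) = t^3 - 14*t^2 + 32*t + 128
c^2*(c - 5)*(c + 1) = c^4 - 4*c^3 - 5*c^2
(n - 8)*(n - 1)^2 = n^3 - 10*n^2 + 17*n - 8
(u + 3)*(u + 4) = u^2 + 7*u + 12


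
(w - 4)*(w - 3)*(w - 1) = w^3 - 8*w^2 + 19*w - 12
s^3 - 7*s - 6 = (s - 3)*(s + 1)*(s + 2)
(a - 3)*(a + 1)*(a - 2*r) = a^3 - 2*a^2*r - 2*a^2 + 4*a*r - 3*a + 6*r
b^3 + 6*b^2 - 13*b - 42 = (b - 3)*(b + 2)*(b + 7)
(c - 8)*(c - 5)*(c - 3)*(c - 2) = c^4 - 18*c^3 + 111*c^2 - 278*c + 240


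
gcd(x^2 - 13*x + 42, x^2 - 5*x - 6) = x - 6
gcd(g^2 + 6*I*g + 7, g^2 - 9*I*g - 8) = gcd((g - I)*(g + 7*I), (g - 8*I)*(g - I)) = g - I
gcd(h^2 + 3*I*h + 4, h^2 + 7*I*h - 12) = h + 4*I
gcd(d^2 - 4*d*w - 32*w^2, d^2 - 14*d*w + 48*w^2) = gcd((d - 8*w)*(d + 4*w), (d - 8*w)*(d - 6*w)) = -d + 8*w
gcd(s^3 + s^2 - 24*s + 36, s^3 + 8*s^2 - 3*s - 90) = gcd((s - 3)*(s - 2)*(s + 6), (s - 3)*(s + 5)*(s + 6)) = s^2 + 3*s - 18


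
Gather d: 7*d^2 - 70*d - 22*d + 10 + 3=7*d^2 - 92*d + 13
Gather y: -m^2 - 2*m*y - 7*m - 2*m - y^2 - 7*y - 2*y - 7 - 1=-m^2 - 9*m - y^2 + y*(-2*m - 9) - 8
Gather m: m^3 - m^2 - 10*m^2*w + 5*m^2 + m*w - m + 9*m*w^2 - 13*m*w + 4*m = m^3 + m^2*(4 - 10*w) + m*(9*w^2 - 12*w + 3)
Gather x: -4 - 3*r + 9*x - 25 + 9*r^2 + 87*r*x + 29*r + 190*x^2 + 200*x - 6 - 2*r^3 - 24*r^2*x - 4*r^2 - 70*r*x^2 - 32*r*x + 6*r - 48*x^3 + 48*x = -2*r^3 + 5*r^2 + 32*r - 48*x^3 + x^2*(190 - 70*r) + x*(-24*r^2 + 55*r + 257) - 35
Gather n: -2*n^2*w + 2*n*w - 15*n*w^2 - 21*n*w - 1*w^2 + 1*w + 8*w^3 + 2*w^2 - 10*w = -2*n^2*w + n*(-15*w^2 - 19*w) + 8*w^3 + w^2 - 9*w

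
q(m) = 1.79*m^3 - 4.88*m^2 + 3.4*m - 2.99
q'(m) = 5.37*m^2 - 9.76*m + 3.4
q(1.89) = -1.91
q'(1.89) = 4.14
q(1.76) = -2.36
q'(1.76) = 2.86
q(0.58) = -2.31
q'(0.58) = -0.45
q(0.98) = -2.66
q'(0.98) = -1.01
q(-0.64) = -7.63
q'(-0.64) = 11.85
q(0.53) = -2.29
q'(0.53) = -0.26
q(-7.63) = -1108.14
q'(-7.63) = 390.49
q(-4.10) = -222.33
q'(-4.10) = 133.69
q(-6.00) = -585.71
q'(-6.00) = 255.28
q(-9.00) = -1733.78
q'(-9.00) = 526.21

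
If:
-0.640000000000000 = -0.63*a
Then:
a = 1.02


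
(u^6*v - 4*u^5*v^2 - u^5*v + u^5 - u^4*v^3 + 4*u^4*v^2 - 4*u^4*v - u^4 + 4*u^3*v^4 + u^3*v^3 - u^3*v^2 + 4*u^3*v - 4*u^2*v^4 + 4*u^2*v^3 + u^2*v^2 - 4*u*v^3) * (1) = u^6*v - 4*u^5*v^2 - u^5*v + u^5 - u^4*v^3 + 4*u^4*v^2 - 4*u^4*v - u^4 + 4*u^3*v^4 + u^3*v^3 - u^3*v^2 + 4*u^3*v - 4*u^2*v^4 + 4*u^2*v^3 + u^2*v^2 - 4*u*v^3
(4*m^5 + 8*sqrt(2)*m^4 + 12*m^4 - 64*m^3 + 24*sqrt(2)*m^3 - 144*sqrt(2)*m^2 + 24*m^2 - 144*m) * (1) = 4*m^5 + 8*sqrt(2)*m^4 + 12*m^4 - 64*m^3 + 24*sqrt(2)*m^3 - 144*sqrt(2)*m^2 + 24*m^2 - 144*m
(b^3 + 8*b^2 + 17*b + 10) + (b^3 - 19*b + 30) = 2*b^3 + 8*b^2 - 2*b + 40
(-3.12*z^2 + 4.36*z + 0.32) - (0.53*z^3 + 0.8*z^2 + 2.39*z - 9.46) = -0.53*z^3 - 3.92*z^2 + 1.97*z + 9.78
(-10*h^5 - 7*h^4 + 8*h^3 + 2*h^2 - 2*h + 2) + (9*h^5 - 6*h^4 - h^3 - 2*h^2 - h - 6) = -h^5 - 13*h^4 + 7*h^3 - 3*h - 4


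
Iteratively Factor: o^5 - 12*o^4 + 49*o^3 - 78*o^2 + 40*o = (o)*(o^4 - 12*o^3 + 49*o^2 - 78*o + 40) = o*(o - 4)*(o^3 - 8*o^2 + 17*o - 10) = o*(o - 4)*(o - 1)*(o^2 - 7*o + 10) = o*(o - 5)*(o - 4)*(o - 1)*(o - 2)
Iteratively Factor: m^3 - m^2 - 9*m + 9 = (m - 3)*(m^2 + 2*m - 3) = (m - 3)*(m + 3)*(m - 1)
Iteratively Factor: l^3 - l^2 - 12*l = (l)*(l^2 - l - 12) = l*(l + 3)*(l - 4)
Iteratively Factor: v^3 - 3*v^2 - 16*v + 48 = (v - 3)*(v^2 - 16) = (v - 3)*(v + 4)*(v - 4)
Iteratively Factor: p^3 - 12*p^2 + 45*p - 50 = (p - 5)*(p^2 - 7*p + 10) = (p - 5)*(p - 2)*(p - 5)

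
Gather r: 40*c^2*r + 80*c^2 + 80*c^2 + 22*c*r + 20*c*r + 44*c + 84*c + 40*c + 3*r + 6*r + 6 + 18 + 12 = 160*c^2 + 168*c + r*(40*c^2 + 42*c + 9) + 36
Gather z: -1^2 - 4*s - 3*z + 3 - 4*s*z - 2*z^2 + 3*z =-4*s*z - 4*s - 2*z^2 + 2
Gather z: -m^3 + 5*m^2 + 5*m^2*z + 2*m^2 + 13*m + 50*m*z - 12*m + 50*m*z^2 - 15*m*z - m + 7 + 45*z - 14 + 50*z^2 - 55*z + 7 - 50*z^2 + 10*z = -m^3 + 7*m^2 + 50*m*z^2 + z*(5*m^2 + 35*m)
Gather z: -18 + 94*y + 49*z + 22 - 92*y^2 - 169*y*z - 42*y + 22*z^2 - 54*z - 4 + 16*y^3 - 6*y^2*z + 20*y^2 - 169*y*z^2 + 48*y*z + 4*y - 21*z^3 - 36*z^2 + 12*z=16*y^3 - 72*y^2 + 56*y - 21*z^3 + z^2*(-169*y - 14) + z*(-6*y^2 - 121*y + 7)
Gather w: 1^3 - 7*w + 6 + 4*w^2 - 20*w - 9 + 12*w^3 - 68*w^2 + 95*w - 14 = 12*w^3 - 64*w^2 + 68*w - 16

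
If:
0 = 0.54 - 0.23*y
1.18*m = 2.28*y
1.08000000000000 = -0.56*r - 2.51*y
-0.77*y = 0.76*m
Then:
No Solution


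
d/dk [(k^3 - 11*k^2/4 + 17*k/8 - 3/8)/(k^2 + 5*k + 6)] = (8*k^4 + 80*k^3 + 17*k^2 - 258*k + 117)/(8*(k^4 + 10*k^3 + 37*k^2 + 60*k + 36))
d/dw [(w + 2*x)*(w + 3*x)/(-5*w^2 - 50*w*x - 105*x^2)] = -x/(w^2 + 14*w*x + 49*x^2)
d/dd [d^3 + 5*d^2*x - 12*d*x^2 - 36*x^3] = 3*d^2 + 10*d*x - 12*x^2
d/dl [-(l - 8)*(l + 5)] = 3 - 2*l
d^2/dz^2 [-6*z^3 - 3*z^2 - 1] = -36*z - 6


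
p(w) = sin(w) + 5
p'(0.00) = 1.00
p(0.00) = 5.00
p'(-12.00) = 0.84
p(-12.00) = 5.54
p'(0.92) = 0.61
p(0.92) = 5.80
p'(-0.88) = 0.64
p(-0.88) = 4.23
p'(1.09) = 0.46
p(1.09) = 5.89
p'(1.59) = -0.02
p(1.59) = 6.00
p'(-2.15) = -0.55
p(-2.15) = 4.16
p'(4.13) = -0.55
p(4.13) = 4.16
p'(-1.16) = 0.40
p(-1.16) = 4.08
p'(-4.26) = -0.44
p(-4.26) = 5.90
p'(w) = cos(w)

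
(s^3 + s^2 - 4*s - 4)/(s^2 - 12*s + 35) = (s^3 + s^2 - 4*s - 4)/(s^2 - 12*s + 35)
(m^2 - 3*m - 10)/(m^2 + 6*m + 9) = (m^2 - 3*m - 10)/(m^2 + 6*m + 9)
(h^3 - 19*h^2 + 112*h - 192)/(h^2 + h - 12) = (h^2 - 16*h + 64)/(h + 4)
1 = 1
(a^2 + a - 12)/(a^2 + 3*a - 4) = (a - 3)/(a - 1)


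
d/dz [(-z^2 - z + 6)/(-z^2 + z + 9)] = (-2*z^2 - 6*z - 15)/(z^4 - 2*z^3 - 17*z^2 + 18*z + 81)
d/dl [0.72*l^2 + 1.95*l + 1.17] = 1.44*l + 1.95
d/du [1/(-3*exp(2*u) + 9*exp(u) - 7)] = (6*exp(u) - 9)*exp(u)/(3*exp(2*u) - 9*exp(u) + 7)^2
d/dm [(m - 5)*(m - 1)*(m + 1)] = 3*m^2 - 10*m - 1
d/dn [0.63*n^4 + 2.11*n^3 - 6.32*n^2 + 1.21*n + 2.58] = 2.52*n^3 + 6.33*n^2 - 12.64*n + 1.21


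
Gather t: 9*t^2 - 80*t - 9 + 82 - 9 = 9*t^2 - 80*t + 64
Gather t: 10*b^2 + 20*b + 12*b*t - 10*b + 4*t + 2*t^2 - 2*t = 10*b^2 + 10*b + 2*t^2 + t*(12*b + 2)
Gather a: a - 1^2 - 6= a - 7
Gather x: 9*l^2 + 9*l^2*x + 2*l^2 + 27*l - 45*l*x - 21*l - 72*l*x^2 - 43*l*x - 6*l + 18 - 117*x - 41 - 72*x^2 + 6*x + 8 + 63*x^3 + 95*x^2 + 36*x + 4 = 11*l^2 + 63*x^3 + x^2*(23 - 72*l) + x*(9*l^2 - 88*l - 75) - 11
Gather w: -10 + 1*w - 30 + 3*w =4*w - 40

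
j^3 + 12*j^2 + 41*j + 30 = (j + 1)*(j + 5)*(j + 6)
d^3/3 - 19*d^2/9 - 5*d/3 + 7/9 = (d/3 + 1/3)*(d - 7)*(d - 1/3)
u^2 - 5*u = u*(u - 5)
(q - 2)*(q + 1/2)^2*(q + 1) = q^4 - 11*q^2/4 - 9*q/4 - 1/2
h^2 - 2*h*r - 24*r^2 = (h - 6*r)*(h + 4*r)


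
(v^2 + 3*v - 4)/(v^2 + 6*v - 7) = (v + 4)/(v + 7)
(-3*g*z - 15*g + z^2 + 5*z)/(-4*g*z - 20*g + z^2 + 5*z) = (-3*g + z)/(-4*g + z)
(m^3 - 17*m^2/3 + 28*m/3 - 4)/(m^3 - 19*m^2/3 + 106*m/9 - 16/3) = 3*(m - 2)/(3*m - 8)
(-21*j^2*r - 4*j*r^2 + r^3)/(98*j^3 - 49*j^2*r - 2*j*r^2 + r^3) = r*(3*j + r)/(-14*j^2 + 5*j*r + r^2)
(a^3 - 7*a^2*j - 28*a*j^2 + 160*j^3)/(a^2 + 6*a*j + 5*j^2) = (a^2 - 12*a*j + 32*j^2)/(a + j)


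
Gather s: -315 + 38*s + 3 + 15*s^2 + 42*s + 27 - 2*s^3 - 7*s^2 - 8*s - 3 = -2*s^3 + 8*s^2 + 72*s - 288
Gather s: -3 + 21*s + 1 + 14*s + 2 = 35*s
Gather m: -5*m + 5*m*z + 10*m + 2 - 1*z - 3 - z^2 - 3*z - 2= m*(5*z + 5) - z^2 - 4*z - 3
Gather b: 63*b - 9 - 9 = 63*b - 18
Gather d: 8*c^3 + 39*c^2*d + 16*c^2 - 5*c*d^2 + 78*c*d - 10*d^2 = 8*c^3 + 16*c^2 + d^2*(-5*c - 10) + d*(39*c^2 + 78*c)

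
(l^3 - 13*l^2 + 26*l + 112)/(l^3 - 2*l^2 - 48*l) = (l^2 - 5*l - 14)/(l*(l + 6))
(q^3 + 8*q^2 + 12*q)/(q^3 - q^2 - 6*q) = (q + 6)/(q - 3)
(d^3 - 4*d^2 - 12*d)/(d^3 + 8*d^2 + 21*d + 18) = d*(d - 6)/(d^2 + 6*d + 9)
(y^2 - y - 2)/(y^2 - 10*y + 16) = (y + 1)/(y - 8)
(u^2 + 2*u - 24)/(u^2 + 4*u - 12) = (u - 4)/(u - 2)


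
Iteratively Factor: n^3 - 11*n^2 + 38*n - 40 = (n - 2)*(n^2 - 9*n + 20) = (n - 5)*(n - 2)*(n - 4)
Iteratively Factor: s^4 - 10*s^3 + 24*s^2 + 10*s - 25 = (s - 5)*(s^3 - 5*s^2 - s + 5) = (s - 5)*(s + 1)*(s^2 - 6*s + 5) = (s - 5)^2*(s + 1)*(s - 1)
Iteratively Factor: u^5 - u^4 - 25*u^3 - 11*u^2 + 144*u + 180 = (u + 3)*(u^4 - 4*u^3 - 13*u^2 + 28*u + 60) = (u - 3)*(u + 3)*(u^3 - u^2 - 16*u - 20) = (u - 3)*(u + 2)*(u + 3)*(u^2 - 3*u - 10) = (u - 5)*(u - 3)*(u + 2)*(u + 3)*(u + 2)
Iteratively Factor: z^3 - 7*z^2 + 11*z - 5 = (z - 5)*(z^2 - 2*z + 1) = (z - 5)*(z - 1)*(z - 1)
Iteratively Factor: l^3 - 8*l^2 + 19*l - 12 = (l - 4)*(l^2 - 4*l + 3) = (l - 4)*(l - 3)*(l - 1)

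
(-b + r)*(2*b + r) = -2*b^2 + b*r + r^2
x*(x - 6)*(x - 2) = x^3 - 8*x^2 + 12*x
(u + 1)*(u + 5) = u^2 + 6*u + 5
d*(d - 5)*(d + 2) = d^3 - 3*d^2 - 10*d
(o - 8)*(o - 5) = o^2 - 13*o + 40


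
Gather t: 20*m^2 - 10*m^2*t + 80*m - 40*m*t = 20*m^2 + 80*m + t*(-10*m^2 - 40*m)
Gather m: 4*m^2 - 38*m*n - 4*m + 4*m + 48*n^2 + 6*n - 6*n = 4*m^2 - 38*m*n + 48*n^2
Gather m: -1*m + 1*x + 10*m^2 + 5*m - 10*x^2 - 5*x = 10*m^2 + 4*m - 10*x^2 - 4*x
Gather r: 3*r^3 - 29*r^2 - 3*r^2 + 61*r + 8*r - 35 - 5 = 3*r^3 - 32*r^2 + 69*r - 40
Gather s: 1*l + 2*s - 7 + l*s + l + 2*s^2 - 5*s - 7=2*l + 2*s^2 + s*(l - 3) - 14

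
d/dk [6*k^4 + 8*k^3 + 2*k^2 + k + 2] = 24*k^3 + 24*k^2 + 4*k + 1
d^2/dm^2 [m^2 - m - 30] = 2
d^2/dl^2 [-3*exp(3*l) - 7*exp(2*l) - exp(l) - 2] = (-27*exp(2*l) - 28*exp(l) - 1)*exp(l)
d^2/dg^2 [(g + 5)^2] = 2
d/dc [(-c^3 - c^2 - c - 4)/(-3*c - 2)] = (6*c^3 + 9*c^2 + 4*c - 10)/(9*c^2 + 12*c + 4)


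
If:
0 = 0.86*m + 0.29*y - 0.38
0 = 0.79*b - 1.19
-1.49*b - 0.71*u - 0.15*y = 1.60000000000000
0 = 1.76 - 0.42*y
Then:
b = 1.51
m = -0.97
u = -6.30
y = 4.19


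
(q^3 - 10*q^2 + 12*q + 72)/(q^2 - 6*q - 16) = (q^2 - 12*q + 36)/(q - 8)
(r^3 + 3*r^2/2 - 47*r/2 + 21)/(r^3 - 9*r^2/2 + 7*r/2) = (r + 6)/r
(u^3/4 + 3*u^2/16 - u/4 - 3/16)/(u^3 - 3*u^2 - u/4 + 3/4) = (u^3 + 3*u^2/4 - u - 3/4)/(4*u^3 - 12*u^2 - u + 3)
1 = 1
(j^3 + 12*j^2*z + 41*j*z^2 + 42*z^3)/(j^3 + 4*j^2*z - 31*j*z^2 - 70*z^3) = (-j - 3*z)/(-j + 5*z)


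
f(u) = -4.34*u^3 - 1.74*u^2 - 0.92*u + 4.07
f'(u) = -13.02*u^2 - 3.48*u - 0.92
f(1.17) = -6.34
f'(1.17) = -22.81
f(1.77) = -27.08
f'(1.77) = -47.87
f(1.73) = -25.20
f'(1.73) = -45.91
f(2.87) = -115.50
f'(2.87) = -118.15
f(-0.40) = 4.44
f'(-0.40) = -1.61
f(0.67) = 1.37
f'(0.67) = -9.10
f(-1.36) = 13.02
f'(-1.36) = -20.27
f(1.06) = -4.03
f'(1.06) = -19.24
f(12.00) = -7757.05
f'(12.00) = -1917.56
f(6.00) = -1001.53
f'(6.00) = -490.52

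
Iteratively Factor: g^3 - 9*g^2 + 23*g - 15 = (g - 1)*(g^2 - 8*g + 15) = (g - 5)*(g - 1)*(g - 3)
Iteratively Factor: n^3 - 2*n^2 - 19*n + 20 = (n - 5)*(n^2 + 3*n - 4) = (n - 5)*(n + 4)*(n - 1)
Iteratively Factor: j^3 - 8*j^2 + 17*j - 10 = (j - 2)*(j^2 - 6*j + 5) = (j - 2)*(j - 1)*(j - 5)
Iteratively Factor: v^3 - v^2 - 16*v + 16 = (v - 1)*(v^2 - 16) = (v - 1)*(v + 4)*(v - 4)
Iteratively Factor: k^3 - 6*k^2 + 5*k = (k)*(k^2 - 6*k + 5) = k*(k - 1)*(k - 5)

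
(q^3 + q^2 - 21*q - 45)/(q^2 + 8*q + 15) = (q^2 - 2*q - 15)/(q + 5)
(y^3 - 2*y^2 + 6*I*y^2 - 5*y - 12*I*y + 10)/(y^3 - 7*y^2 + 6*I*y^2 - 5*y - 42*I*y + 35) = (y - 2)/(y - 7)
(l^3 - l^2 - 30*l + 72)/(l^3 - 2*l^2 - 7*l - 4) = (l^2 + 3*l - 18)/(l^2 + 2*l + 1)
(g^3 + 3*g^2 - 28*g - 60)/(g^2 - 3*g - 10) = g + 6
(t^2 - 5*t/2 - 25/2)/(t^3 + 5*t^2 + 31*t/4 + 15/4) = 2*(t - 5)/(2*t^2 + 5*t + 3)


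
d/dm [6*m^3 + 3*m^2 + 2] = 6*m*(3*m + 1)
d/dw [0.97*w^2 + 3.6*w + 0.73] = 1.94*w + 3.6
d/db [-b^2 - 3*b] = -2*b - 3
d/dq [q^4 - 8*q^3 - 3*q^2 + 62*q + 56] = 4*q^3 - 24*q^2 - 6*q + 62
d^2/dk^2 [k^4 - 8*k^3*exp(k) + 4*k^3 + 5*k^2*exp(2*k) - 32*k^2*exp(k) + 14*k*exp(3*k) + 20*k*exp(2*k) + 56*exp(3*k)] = -8*k^3*exp(k) + 20*k^2*exp(2*k) - 80*k^2*exp(k) + 12*k^2 + 126*k*exp(3*k) + 120*k*exp(2*k) - 176*k*exp(k) + 24*k + 588*exp(3*k) + 90*exp(2*k) - 64*exp(k)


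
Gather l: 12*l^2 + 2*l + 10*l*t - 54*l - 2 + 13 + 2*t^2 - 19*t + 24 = 12*l^2 + l*(10*t - 52) + 2*t^2 - 19*t + 35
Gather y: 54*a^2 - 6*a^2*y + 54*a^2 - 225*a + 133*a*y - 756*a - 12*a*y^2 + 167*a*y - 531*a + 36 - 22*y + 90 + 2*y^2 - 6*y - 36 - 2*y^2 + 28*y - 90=108*a^2 - 12*a*y^2 - 1512*a + y*(-6*a^2 + 300*a)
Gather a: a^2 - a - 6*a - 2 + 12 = a^2 - 7*a + 10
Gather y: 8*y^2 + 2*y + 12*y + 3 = 8*y^2 + 14*y + 3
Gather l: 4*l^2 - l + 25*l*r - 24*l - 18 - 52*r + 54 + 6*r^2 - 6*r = 4*l^2 + l*(25*r - 25) + 6*r^2 - 58*r + 36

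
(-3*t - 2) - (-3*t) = -2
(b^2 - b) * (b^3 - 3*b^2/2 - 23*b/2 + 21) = b^5 - 5*b^4/2 - 10*b^3 + 65*b^2/2 - 21*b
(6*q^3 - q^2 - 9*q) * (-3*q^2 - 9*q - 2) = -18*q^5 - 51*q^4 + 24*q^3 + 83*q^2 + 18*q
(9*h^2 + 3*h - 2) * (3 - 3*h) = -27*h^3 + 18*h^2 + 15*h - 6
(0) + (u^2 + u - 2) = u^2 + u - 2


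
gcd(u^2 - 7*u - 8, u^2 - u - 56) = u - 8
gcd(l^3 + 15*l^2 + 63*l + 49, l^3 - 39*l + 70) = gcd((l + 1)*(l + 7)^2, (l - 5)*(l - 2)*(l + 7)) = l + 7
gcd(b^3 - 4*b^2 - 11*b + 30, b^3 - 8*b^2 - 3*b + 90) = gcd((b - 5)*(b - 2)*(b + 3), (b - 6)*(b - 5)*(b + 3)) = b^2 - 2*b - 15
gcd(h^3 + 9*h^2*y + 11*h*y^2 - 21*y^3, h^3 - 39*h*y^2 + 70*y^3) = h + 7*y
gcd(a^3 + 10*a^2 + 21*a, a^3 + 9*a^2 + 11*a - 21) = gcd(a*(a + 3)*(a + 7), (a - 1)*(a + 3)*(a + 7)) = a^2 + 10*a + 21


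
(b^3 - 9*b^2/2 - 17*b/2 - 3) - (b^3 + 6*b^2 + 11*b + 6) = -21*b^2/2 - 39*b/2 - 9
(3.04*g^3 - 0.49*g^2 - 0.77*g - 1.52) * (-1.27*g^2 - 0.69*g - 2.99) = -3.8608*g^5 - 1.4753*g^4 - 7.7736*g^3 + 3.9268*g^2 + 3.3511*g + 4.5448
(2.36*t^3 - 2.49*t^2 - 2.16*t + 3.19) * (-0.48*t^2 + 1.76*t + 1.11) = -1.1328*t^5 + 5.3488*t^4 - 0.726*t^3 - 8.0967*t^2 + 3.2168*t + 3.5409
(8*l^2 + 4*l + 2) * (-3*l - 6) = -24*l^3 - 60*l^2 - 30*l - 12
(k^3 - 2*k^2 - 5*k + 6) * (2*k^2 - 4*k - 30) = 2*k^5 - 8*k^4 - 32*k^3 + 92*k^2 + 126*k - 180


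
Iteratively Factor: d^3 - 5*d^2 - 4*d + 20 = (d - 2)*(d^2 - 3*d - 10) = (d - 5)*(d - 2)*(d + 2)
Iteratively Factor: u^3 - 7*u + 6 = (u - 2)*(u^2 + 2*u - 3) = (u - 2)*(u - 1)*(u + 3)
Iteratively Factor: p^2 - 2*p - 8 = (p - 4)*(p + 2)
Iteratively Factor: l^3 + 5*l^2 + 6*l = (l + 3)*(l^2 + 2*l) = l*(l + 3)*(l + 2)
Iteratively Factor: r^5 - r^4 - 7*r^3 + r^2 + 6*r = (r + 2)*(r^4 - 3*r^3 - r^2 + 3*r) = (r - 3)*(r + 2)*(r^3 - r) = r*(r - 3)*(r + 2)*(r^2 - 1) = r*(r - 3)*(r - 1)*(r + 2)*(r + 1)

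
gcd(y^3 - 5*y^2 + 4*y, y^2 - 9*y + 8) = y - 1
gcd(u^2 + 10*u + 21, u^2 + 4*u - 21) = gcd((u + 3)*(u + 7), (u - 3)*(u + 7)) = u + 7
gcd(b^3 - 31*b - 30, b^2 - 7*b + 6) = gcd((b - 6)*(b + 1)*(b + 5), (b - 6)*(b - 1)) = b - 6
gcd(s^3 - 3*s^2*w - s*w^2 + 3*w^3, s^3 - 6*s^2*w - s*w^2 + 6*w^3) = s^2 - w^2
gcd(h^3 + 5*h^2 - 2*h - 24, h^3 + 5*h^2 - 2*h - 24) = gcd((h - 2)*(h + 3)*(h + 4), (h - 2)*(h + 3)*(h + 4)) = h^3 + 5*h^2 - 2*h - 24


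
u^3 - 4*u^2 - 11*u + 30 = (u - 5)*(u - 2)*(u + 3)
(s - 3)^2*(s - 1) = s^3 - 7*s^2 + 15*s - 9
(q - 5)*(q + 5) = q^2 - 25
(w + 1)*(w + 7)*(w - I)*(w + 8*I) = w^4 + 8*w^3 + 7*I*w^3 + 15*w^2 + 56*I*w^2 + 64*w + 49*I*w + 56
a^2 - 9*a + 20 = (a - 5)*(a - 4)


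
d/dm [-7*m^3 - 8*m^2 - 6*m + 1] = -21*m^2 - 16*m - 6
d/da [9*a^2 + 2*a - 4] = 18*a + 2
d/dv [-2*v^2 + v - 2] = 1 - 4*v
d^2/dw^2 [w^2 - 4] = 2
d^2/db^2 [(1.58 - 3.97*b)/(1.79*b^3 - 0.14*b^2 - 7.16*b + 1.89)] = (-76.321662*b^5 + 66.719028*b^4 - 108.253008*b^3 + 39.85722*b^2 - 28.871808*b + 55.388176)/(5.735339*b^9 - 1.345722*b^8 - 68.718816*b^7 + 28.930279*b^6 + 272.03346*b^5 - 166.758396*b^4 - 336.512303*b^3 + 289.17567*b^2 - 76.728708*b + 6.751269)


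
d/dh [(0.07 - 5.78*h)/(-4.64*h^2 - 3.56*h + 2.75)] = (-26.8192*h^2 + 0.6496*h - 15.6458)/(21.5296*h^4 + 33.0368*h^3 - 12.8464*h^2 - 19.58*h + 7.5625)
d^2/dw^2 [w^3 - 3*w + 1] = 6*w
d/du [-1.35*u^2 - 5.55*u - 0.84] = -2.7*u - 5.55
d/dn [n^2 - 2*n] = 2*n - 2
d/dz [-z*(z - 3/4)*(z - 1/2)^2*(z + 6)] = -5*z^4 - 17*z^3 + 57*z^2/2 - 93*z/8 + 9/8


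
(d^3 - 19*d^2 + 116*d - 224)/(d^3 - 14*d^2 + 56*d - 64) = (d - 7)/(d - 2)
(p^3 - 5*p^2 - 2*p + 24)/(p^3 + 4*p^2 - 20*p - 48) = (p - 3)/(p + 6)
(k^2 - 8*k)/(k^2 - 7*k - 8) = k/(k + 1)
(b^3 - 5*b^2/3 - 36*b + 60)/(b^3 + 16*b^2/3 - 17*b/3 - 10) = (b - 6)/(b + 1)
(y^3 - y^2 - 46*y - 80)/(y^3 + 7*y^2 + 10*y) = (y - 8)/y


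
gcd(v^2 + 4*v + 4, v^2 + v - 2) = v + 2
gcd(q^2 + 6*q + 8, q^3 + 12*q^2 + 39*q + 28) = q + 4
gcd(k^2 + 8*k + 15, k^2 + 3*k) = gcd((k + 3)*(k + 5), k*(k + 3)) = k + 3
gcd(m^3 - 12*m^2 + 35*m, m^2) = m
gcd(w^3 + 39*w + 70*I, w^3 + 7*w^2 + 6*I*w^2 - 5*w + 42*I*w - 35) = w + 5*I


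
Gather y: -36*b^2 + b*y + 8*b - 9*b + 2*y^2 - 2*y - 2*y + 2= -36*b^2 - b + 2*y^2 + y*(b - 4) + 2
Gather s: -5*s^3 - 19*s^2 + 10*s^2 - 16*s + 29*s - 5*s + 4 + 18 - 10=-5*s^3 - 9*s^2 + 8*s + 12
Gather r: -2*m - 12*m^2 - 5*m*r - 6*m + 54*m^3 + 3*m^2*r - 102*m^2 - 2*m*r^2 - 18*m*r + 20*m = 54*m^3 - 114*m^2 - 2*m*r^2 + 12*m + r*(3*m^2 - 23*m)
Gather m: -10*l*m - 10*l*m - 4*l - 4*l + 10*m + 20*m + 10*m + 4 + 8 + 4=-8*l + m*(40 - 20*l) + 16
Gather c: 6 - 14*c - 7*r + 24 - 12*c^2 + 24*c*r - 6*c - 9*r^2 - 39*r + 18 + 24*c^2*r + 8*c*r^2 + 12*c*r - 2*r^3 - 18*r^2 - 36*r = c^2*(24*r - 12) + c*(8*r^2 + 36*r - 20) - 2*r^3 - 27*r^2 - 82*r + 48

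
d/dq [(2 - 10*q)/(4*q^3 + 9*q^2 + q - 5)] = 2*(40*q^3 + 33*q^2 - 18*q + 24)/(16*q^6 + 72*q^5 + 89*q^4 - 22*q^3 - 89*q^2 - 10*q + 25)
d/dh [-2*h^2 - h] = -4*h - 1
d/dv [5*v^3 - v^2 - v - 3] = 15*v^2 - 2*v - 1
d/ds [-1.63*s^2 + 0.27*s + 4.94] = 0.27 - 3.26*s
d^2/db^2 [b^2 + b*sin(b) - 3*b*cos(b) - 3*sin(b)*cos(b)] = -b*sin(b) + 3*b*cos(b) + 6*sin(b) + 6*sin(2*b) + 2*cos(b) + 2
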